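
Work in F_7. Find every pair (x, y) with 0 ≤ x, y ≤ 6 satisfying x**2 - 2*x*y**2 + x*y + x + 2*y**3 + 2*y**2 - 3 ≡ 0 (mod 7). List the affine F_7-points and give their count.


Affine F_7-points: {(0, 2), (1, 3), (3, 6), (5, 2), (6, 3), (6, 6)}; count = 6.

For each of the 49 pairs (x, y) ∈ F_7², evaluate f(x, y) mod 7. Record the zeros.
  x = 0: [0↦4, 1↦1, 2↦0, 3↦6, 4↦3, 5↦3, 6↦4]  zeros at y ∈ {2}
  x = 1: [0↦6, 1↦2, 2↦3, 3↦0, 4↦5, 5↦2, 6↦3]  zeros at y ∈ {3}
  x = 2: [0↦3, 1↦5, 2↦1, 3↦3, 4↦2, 5↦3, 6↦4]  zeros at y ∈ ∅
  x = 3: [0↦2, 1↦3, 2↦1, 3↦1, 4↦1, 5↦6, 6↦0]  zeros at y ∈ {6}
  x = 4: [0↦3, 1↦3, 2↦3, 3↦1, 4↦2, 5↦4, 6↦5]  zeros at y ∈ ∅
  x = 5: [0↦6, 1↦5, 2↦0, 3↦3, 4↦5, 5↦4, 6↦5]  zeros at y ∈ {2}
  x = 6: [0↦4, 1↦2, 2↦6, 3↦0, 4↦3, 5↦6, 6↦0]  zeros at y ∈ {3, 6}
Collecting zeros: affine points = {(0, 2), (1, 3), (3, 6), (5, 2), (6, 3), (6, 6)}.
Total count |C(F_7)_aff| = 6.


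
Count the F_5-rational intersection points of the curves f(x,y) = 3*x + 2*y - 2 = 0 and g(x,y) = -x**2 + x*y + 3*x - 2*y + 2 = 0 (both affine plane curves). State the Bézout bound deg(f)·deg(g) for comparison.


Common zeros: {(0, 1)}; count = 1; Bézout bound = 2.

deg(f) = 1, deg(g) = 2, so Bézout bound = 2.
Scan x ∈ F_5. For each x, list the y ∈ F_5 with f(x, y) ≡ 0 and those with g(x, y) ≡ 0 (mod 5); the common zeros in that column are the intersection.
  x = 0: f ≡ 0 at y ∈ {1}; g ≡ 0 at y ∈ {1}; common: {1}.
  x = 1: f ≡ 0 at y ∈ {2}; g ≡ 0 at y ∈ {4}; common: ∅.
  x = 2: f ≡ 0 at y ∈ {3}; g ≡ 0 at y ∈ ∅; common: ∅.
  x = 3: f ≡ 0 at y ∈ {4}; g ≡ 0 at y ∈ {3}; common: ∅.
  x = 4: f ≡ 0 at y ∈ {0}; g ≡ 0 at y ∈ {1}; common: ∅.
Collecting: common zeros = {(0, 1)}, so the count is 1.
Comparison with the Bézout bound: 1 ≤ 2 = deg(f)·deg(g), as expected for curves with no common component (the affine F_5-count falls short of the bound because intersections may lie at infinity, over extension fields, or carry multiplicity).


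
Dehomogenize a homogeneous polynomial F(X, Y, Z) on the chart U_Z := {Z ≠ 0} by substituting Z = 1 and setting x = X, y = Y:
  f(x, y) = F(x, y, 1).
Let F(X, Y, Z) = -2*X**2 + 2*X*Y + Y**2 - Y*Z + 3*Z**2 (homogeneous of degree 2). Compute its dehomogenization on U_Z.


f(x, y) = -2*x**2 + 2*x*y + y**2 - y + 3

On U_Z we set Z = 1. Each monomial c·X^i·Y^j·Z^k in F becomes c·x^i·y^j·1^k = c·x^i·y^j.
Substituting Z = 1: F(X, Y, 1) = -2*x**2 + 2*x*y + y**2 - y + 3.
Note: deg(f) ≤ deg(F) = 2; strict inequality happens when F is divisible by Z (lost terms).


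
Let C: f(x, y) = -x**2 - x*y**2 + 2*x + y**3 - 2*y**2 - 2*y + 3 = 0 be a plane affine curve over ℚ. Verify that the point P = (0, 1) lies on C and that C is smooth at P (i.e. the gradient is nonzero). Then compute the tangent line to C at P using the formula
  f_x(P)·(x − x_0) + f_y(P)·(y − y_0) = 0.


Tangent line at P: x - 3*y + 3 = 0.

Step 1: f(0, 1) = 0, so P lies on C.
Step 2: partial derivatives
  f_x(x, y) = -2*x - y**2 + 2, f_y(x, y) = -2*x*y + 3*y**2 - 4*y - 2.
  f_x(P) = 1, f_y(P) = -3 (gradient nonzero, so P is smooth).
Step 3: tangent line at P: 1·(x − 0) + -3·(y − 1) = 0.
Expanding: x - 3*y + 3 = 0.


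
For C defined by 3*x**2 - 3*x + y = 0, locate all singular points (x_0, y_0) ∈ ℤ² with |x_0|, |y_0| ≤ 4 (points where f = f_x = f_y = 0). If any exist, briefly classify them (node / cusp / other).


No singular points in the scanned grid; C is smooth there.

Compute partial derivatives:
  f_x = 6*x - 3.
  f_y = 1.
f_y = 1 is a nonzero constant, so f_y never vanishes: no point (x, y) can satisfy f = f_x = f_y = 0. In particular no (x, y) ∈ {−4, ..., 4}² is singular; the curve is smooth.


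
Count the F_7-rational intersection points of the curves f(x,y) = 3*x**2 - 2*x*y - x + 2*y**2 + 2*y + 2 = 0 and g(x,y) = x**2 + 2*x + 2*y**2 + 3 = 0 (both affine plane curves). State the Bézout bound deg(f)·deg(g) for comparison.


Common zeros: {(0, 4), (4, 2)}; count = 2; Bézout bound = 4.

deg(f) = 2, deg(g) = 2, so Bézout bound = 4.
Scan x ∈ F_7. For each x, list the y ∈ F_7 with f(x, y) ≡ 0 and those with g(x, y) ≡ 0 (mod 7); the common zeros in that column are the intersection.
  x = 0: f ≡ 0 at y ∈ {2, 4}; g ≡ 0 at y ∈ {3, 4}; common: {4}.
  x = 1: f ≡ 0 at y ∈ ∅; g ≡ 0 at y ∈ {2, 5}; common: ∅.
  x = 2: f ≡ 0 at y ∈ ∅; g ≡ 0 at y ∈ ∅; common: ∅.
  x = 3: f ≡ 0 at y ∈ {4, 5}; g ≡ 0 at y ∈ ∅; common: ∅.
  x = 4: f ≡ 0 at y ∈ {1, 2}; g ≡ 0 at y ∈ {2, 5}; common: {2}.
  x = 5: f ≡ 0 at y ∈ ∅; g ≡ 0 at y ∈ {3, 4}; common: ∅.
  x = 6: f ≡ 0 at y ∈ ∅; g ≡ 0 at y ∈ ∅; common: ∅.
Collecting: common zeros = {(0, 4), (4, 2)}, so the count is 2.
Comparison with the Bézout bound: 2 ≤ 4 = deg(f)·deg(g), as expected for curves with no common component (the affine F_7-count falls short of the bound because intersections may lie at infinity, over extension fields, or carry multiplicity).


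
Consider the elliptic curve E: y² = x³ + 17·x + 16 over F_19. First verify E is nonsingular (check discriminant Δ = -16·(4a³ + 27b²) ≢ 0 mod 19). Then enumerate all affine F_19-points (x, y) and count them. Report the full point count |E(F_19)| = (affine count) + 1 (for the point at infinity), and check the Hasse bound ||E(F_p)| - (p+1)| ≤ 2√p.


Affine points = {(0, 4), (0, 15), (2, 1), (2, 18), (5, 6), (5, 13), (6, 7), (6, 12), (9, 9), (9, 10), (15, 6), (15, 13), (18, 6), (18, 13)}; affine count = 14; |E(F_19)| = 15.

Discriminant check: Δ ∝ 4a³ + 27b² = 4·17³ + 27·16² = 4·4913 + 27·256 ≡ 2 (mod 19). Nonzero ⇒ E is nonsingular.
For each x ∈ F_19, compute rhs = x³ + 17·x + 16 mod 19, then count y ∈ F_19 with y² ≡ rhs.
  x = 0: rhs = 16, matching y values: 4, 15 (2 points).
  x = 1: rhs = 15, matching y values: none (0 points).
  x = 2: rhs = 1, matching y values: 1, 18 (2 points).
  x = 3: rhs = 18, matching y values: none (0 points).
  x = 4: rhs = 15, matching y values: none (0 points).
  x = 5: rhs = 17, matching y values: 6, 13 (2 points).
  x = 6: rhs = 11, matching y values: 7, 12 (2 points).
  x = 7: rhs = 3, matching y values: none (0 points).
  x = 8: rhs = 18, matching y values: none (0 points).
  x = 9: rhs = 5, matching y values: 9, 10 (2 points).
  x = 10: rhs = 8, matching y values: none (0 points).
  x = 11: rhs = 14, matching y values: none (0 points).
  x = 12: rhs = 10, matching y values: none (0 points).
  x = 13: rhs = 2, matching y values: none (0 points).
  x = 14: rhs = 15, matching y values: none (0 points).
  x = 15: rhs = 17, matching y values: 6, 13 (2 points).
  x = 16: rhs = 14, matching y values: none (0 points).
  x = 17: rhs = 12, matching y values: none (0 points).
  x = 18: rhs = 17, matching y values: 6, 13 (2 points).
Total affine count: 14.
Full point count |E(F_19)| = 14 + 1 = 15.
Hasse bound: |15 − (19+1)| = |-5| = 5 ≤ 2√19 ≈ 8.7178 ✓.


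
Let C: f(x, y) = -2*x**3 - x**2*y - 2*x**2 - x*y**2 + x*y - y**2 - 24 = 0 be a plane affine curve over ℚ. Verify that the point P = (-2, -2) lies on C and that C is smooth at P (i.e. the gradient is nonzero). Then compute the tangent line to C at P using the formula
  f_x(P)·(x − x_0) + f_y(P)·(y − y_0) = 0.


Tangent line at P: -30*x - 10*y - 80 = 0.

Step 1: f(-2, -2) = 0, so P lies on C.
Step 2: partial derivatives
  f_x(x, y) = -6*x**2 - 2*x*y - 4*x - y**2 + y, f_y(x, y) = -x**2 - 2*x*y + x - 2*y.
  f_x(P) = -30, f_y(P) = -10 (gradient nonzero, so P is smooth).
Step 3: tangent line at P: -30·(x − -2) + -10·(y − -2) = 0.
Expanding: -30*x - 10*y - 80 = 0.


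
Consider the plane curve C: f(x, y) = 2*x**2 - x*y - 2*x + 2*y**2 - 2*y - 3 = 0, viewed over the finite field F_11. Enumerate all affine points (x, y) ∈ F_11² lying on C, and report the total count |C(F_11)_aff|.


Affine F_11-points: {(1, 9), (4, 7), (6, 7), (6, 8), (7, 4), (7, 6), (8, 6), (8, 10), (9, 1), (9, 10), (10, 8), (10, 9)}; count = 12.

For each of the 121 pairs (x, y) ∈ F_11², evaluate f(x, y) mod 11. Record the zeros.
  x = 0: [0↦8, 1↦8, 2↦1, 3↦9, 4↦10, 5↦4, 6↦2, 7↦4, 8↦10, 9↦9, 10↦1]  zeros at y ∈ ∅
  x = 1: [0↦8, 1↦7, 2↦10, 3↦6, 4↦6, 5↦10, 6↦7, 7↦8, 8↦2, 9↦0, 10↦2]  zeros at y ∈ {9}
  x = 2: [0↦1, 1↦10, 2↦1, 3↦7, 4↦6, 5↦9, 6↦5, 7↦5, 8↦9, 9↦6, 10↦7]  zeros at y ∈ ∅
  x = 3: [0↦9, 1↦6, 2↦7, 3↦1, 4↦10, 5↦1, 6↦7, 7↦6, 8↦9, 9↦5, 10↦5]  zeros at y ∈ ∅
  x = 4: [0↦10, 1↦6, 2↦6, 3↦10, 4↦7, 5↦8, 6↦2, 7↦0, 8↦2, 9↦8, 10↦7]  zeros at y ∈ {7}
  x = 5: [0↦4, 1↦10, 2↦9, 3↦1, 4↦8, 5↦8, 6↦1, 7↦9, 8↦10, 9↦4, 10↦2]  zeros at y ∈ ∅
  x = 6: [0↦2, 1↦7, 2↦5, 3↦7, 4↦2, 5↦1, 6↦4, 7↦0, 8↦0, 9↦4, 10↦1]  zeros at y ∈ {7, 8}
  x = 7: [0↦4, 1↦8, 2↦5, 3↦6, 4↦0, 5↦9, 6↦0, 7↦6, 8↦5, 9↦8, 10↦4]  zeros at y ∈ {4, 6}
  x = 8: [0↦10, 1↦2, 2↦9, 3↦9, 4↦2, 5↦10, 6↦0, 7↦5, 8↦3, 9↦5, 10↦0]  zeros at y ∈ {6, 10}
  x = 9: [0↦9, 1↦0, 2↦6, 3↦5, 4↦8, 5↦4, 6↦4, 7↦8, 8↦5, 9↦6, 10↦0]  zeros at y ∈ {1, 10}
  x = 10: [0↦1, 1↦2, 2↦7, 3↦5, 4↦7, 5↦2, 6↦1, 7↦4, 8↦0, 9↦0, 10↦4]  zeros at y ∈ {8, 9}
Collecting zeros: affine points = {(1, 9), (4, 7), (6, 7), (6, 8), (7, 4), (7, 6), (8, 6), (8, 10), (9, 1), (9, 10), (10, 8), (10, 9)}.
Total count |C(F_11)_aff| = 12.


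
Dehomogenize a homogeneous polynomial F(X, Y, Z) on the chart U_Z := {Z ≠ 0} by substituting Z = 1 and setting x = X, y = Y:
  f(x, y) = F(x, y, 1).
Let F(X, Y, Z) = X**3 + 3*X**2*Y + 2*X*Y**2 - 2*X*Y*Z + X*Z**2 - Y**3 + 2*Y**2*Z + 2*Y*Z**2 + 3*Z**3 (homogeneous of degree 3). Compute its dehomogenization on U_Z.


f(x, y) = x**3 + 3*x**2*y + 2*x*y**2 - 2*x*y + x - y**3 + 2*y**2 + 2*y + 3

On U_Z we set Z = 1. Each monomial c·X^i·Y^j·Z^k in F becomes c·x^i·y^j·1^k = c·x^i·y^j.
Substituting Z = 1: F(X, Y, 1) = x**3 + 3*x**2*y + 2*x*y**2 - 2*x*y + x - y**3 + 2*y**2 + 2*y + 3.
Note: deg(f) ≤ deg(F) = 3; strict inequality happens when F is divisible by Z (lost terms).


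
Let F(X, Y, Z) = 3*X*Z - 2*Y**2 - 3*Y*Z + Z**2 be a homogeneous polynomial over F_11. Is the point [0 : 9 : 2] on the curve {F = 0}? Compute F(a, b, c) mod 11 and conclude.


F(0,9,2) ≡ 8 (mod 11); P is NOT on the curve.

Evaluate F(0, 9, 2) term-by-term (mod 11).
  3*X*Z ↦ 3·0·1·2 = 0
  -2*Y**2 ↦ -2·1·81·1 = -162
  -3*Y*Z ↦ -3·1·9·2 = -54
  Z**2 ↦ 1·1·1·4 = 4
Sum: F(0, 9, 2) = (0) + (-162) + (-54) + (4) = -212.
Reducing mod 11: -212 ≡ 8 (mod 11).
Since F(a, b, c) ≡ 8 ≠ 0 (mod 11), P does NOT lie on the curve.


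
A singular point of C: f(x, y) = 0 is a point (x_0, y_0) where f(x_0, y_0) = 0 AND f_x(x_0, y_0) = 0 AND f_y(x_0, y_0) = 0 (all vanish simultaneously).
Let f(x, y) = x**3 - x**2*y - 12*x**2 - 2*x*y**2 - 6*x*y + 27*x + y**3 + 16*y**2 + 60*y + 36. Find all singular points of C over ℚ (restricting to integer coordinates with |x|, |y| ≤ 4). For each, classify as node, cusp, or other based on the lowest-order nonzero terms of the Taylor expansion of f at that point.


Singular points: {(3, -3)}; classification: cusp.

Compute partial derivatives:
  f_x = 3*x**2 - 2*x*y - 24*x - 2*y**2 - 6*y + 27.
  f_y = -x**2 - 4*x*y - 6*x + 3*y**2 + 32*y + 60.
Scan x_0 ∈ {−4, ..., 4}. For each x_0, f_y(x_0, y) is a polynomial in y; find its integer roots y ∈ {−4, ..., 4}, then test f_x and f at those candidates.
  x = -4: f_y(-4, y) = 3*y**2 + 48*y + 68; no integer root y with |y| ≤ 4.
  x = -3: f_y(-3, y) = 3*y**2 + 44*y + 69; no integer root y with |y| ≤ 4.
  x = -2: f_y(-2, y) = 3*y**2 + 40*y + 68; vanishes at y ∈ {-2}. (-2, -2): f_x = 83 ≠ 0.
  x = -1: f_y(-1, y) = 3*y**2 + 36*y + 65; no integer root y with |y| ≤ 4.
  x = 0: f_y(0, y) = 3*y**2 + 32*y + 60; no integer root y with |y| ≤ 4.
  x = 1: f_y(1, y) = 3*y**2 + 28*y + 53; no integer root y with |y| ≤ 4.
  x = 2: f_y(2, y) = 3*y**2 + 24*y + 44; no integer root y with |y| ≤ 4.
  x = 3: f_y(3, y) = 3*y**2 + 20*y + 33; vanishes at y ∈ {-3}. (3, -3): f_x = 0, f = 0 — SINGULAR.
  x = 4: f_y(4, y) = 3*y**2 + 16*y + 20; vanishes at y ∈ {-2}. (4, -2): f_x = -1 ≠ 0.
Only singular point on the grid: (3, -3).
Classify: substitute x = 3 + u, y = -3 + v and expand: f = u**3 - u**2*v - 2*u*v**2 + v**3 + v**2.
No constant or linear terms (consistent with a singular point). Quadratic part: v**2. Cubic part: u**3 - u**2*v - 2*u*v**2 + v**3.
The quadratic part v**2 is a perfect square, so there is a single (double) tangent line v = 0, i.e. y = -3. Restricting the cubic part to that line (v = 0) leaves u**3 ≠ 0, so f is not divisible by v and the branch is v² ≈ -u**3 to lowest order — this is a cusp.
Classification: cusp.


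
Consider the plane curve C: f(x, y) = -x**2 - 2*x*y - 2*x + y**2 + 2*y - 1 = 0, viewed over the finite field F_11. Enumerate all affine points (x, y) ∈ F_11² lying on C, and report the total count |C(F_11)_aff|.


Affine F_11-points: {(1, 2), (1, 9), (3, 5), (3, 10), (4, 2), (4, 4), (7, 5), (7, 7), (8, 4), (8, 10), (10, 0), (10, 7)}; count = 12.

For each of the 121 pairs (x, y) ∈ F_11², evaluate f(x, y) mod 11. Record the zeros.
  x = 0: [0↦10, 1↦2, 2↦7, 3↦3, 4↦1, 5↦1, 6↦3, 7↦7, 8↦2, 9↦10, 10↦9]  zeros at y ∈ ∅
  x = 1: [0↦7, 1↦8, 2↦0, 3↦5, 4↦1, 5↦10, 6↦10, 7↦1, 8↦5, 9↦0, 10↦8]  zeros at y ∈ {2, 9}
  x = 2: [0↦2, 1↦1, 2↦2, 3↦5, 4↦10, 5↦6, 6↦4, 7↦4, 8↦6, 9↦10, 10↦5]  zeros at y ∈ ∅
  x = 3: [0↦6, 1↦3, 2↦2, 3↦3, 4↦6, 5↦0, 6↦7, 7↦5, 8↦5, 9↦7, 10↦0]  zeros at y ∈ {5, 10}
  x = 4: [0↦8, 1↦3, 2↦0, 3↦10, 4↦0, 5↦3, 6↦8, 7↦4, 8↦2, 9↦2, 10↦4]  zeros at y ∈ {2, 4}
  x = 5: [0↦8, 1↦1, 2↦7, 3↦4, 4↦3, 5↦4, 6↦7, 7↦1, 8↦8, 9↦6, 10↦6]  zeros at y ∈ ∅
  x = 6: [0↦6, 1↦8, 2↦1, 3↦7, 4↦4, 5↦3, 6↦4, 7↦7, 8↦1, 9↦8, 10↦6]  zeros at y ∈ ∅
  x = 7: [0↦2, 1↦2, 2↦4, 3↦8, 4↦3, 5↦0, 6↦10, 7↦0, 8↦3, 9↦8, 10↦4]  zeros at y ∈ {5, 7}
  x = 8: [0↦7, 1↦5, 2↦5, 3↦7, 4↦0, 5↦6, 6↦3, 7↦2, 8↦3, 9↦6, 10↦0]  zeros at y ∈ {4, 10}
  x = 9: [0↦10, 1↦6, 2↦4, 3↦4, 4↦6, 5↦10, 6↦5, 7↦2, 8↦1, 9↦2, 10↦5]  zeros at y ∈ ∅
  x = 10: [0↦0, 1↦5, 2↦1, 3↦10, 4↦10, 5↦1, 6↦5, 7↦0, 8↦8, 9↦7, 10↦8]  zeros at y ∈ {0, 7}
Collecting zeros: affine points = {(1, 2), (1, 9), (3, 5), (3, 10), (4, 2), (4, 4), (7, 5), (7, 7), (8, 4), (8, 10), (10, 0), (10, 7)}.
Total count |C(F_11)_aff| = 12.


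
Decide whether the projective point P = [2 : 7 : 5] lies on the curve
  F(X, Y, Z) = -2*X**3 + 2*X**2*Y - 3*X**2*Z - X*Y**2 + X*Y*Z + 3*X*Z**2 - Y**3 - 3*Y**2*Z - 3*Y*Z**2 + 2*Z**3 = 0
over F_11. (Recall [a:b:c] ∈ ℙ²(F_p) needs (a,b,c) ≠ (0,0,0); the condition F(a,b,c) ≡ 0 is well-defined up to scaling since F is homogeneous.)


F(2,7,5) ≡ 3 (mod 11); P is NOT on the curve.

Evaluate F(2, 7, 5) term-by-term (mod 11).
  -2*X**3 ↦ -2·8·1·1 = -16
  2*X**2*Y ↦ 2·4·7·1 = 56
  -3*X**2*Z ↦ -3·4·1·5 = -60
  -X*Y**2 ↦ -1·2·49·1 = -98
  X*Y*Z ↦ 1·2·7·5 = 70
  3*X*Z**2 ↦ 3·2·1·25 = 150
  -Y**3 ↦ -1·1·343·1 = -343
  -3*Y**2*Z ↦ -3·1·49·5 = -735
  -3*Y*Z**2 ↦ -3·1·7·25 = -525
  2*Z**3 ↦ 2·1·1·125 = 250
Sum: F(2, 7, 5) = (-16) + (56) + (-60) + (-98) + (70) + (150) + (-343) + (-735) + (-525) + (250) = -1251.
Reducing mod 11: -1251 ≡ 3 (mod 11).
Since F(a, b, c) ≡ 3 ≠ 0 (mod 11), P does NOT lie on the curve.


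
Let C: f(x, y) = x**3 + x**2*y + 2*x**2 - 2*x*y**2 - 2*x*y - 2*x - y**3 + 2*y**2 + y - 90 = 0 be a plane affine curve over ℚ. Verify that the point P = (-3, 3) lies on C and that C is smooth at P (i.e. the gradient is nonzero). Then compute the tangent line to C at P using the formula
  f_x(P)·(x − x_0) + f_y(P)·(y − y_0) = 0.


Tangent line at P: -29*x + 37*y - 198 = 0.

Step 1: f(-3, 3) = 0, so P lies on C.
Step 2: partial derivatives
  f_x(x, y) = 3*x**2 + 2*x*y + 4*x - 2*y**2 - 2*y - 2, f_y(x, y) = x**2 - 4*x*y - 2*x - 3*y**2 + 4*y + 1.
  f_x(P) = -29, f_y(P) = 37 (gradient nonzero, so P is smooth).
Step 3: tangent line at P: -29·(x − -3) + 37·(y − 3) = 0.
Expanding: -29*x + 37*y - 198 = 0.


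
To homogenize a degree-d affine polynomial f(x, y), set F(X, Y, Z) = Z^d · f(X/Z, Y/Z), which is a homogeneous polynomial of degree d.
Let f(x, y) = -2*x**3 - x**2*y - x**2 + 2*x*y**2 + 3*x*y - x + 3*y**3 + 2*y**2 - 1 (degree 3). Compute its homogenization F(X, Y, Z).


F(X, Y, Z) = -2*X**3 - X**2*Y - X**2*Z + 2*X*Y**2 + 3*X*Y*Z - X*Z**2 + 3*Y**3 + 2*Y**2*Z - Z**3

deg(f) = 3.
Substitute x = X/Z, y = Y/Z into f, then multiply by Z^3.
  monomial -2·x^3·y^0 ↦ -2·X^3·Y^0·Z^0.
  monomial -1·x^2·y^1 ↦ -1·X^2·Y^1·Z^0.
  monomial -1·x^2·y^0 ↦ -1·X^2·Y^0·Z^1.
  monomial 2·x^1·y^2 ↦ 2·X^1·Y^2·Z^0.
  monomial 3·x^1·y^1 ↦ 3·X^1·Y^1·Z^1.
  monomial -1·x^1·y^0 ↦ -1·X^1·Y^0·Z^2.
  monomial 3·x^0·y^3 ↦ 3·X^0·Y^3·Z^0.
  monomial 2·x^0·y^2 ↦ 2·X^0·Y^2·Z^1.
  monomial -1·x^0·y^0 ↦ -1·X^0·Y^0·Z^3.
Collecting: F(X, Y, Z) = -2*X**3 - X**2*Y - X**2*Z + 2*X*Y**2 + 3*X*Y*Z - X*Z**2 + 3*Y**3 + 2*Y**2*Z - Z**3.


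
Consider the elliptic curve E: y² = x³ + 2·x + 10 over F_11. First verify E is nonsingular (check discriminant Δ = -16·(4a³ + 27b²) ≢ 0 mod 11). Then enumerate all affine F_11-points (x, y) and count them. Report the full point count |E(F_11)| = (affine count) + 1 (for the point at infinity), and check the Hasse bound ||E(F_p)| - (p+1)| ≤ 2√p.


Affine points = {(2, 0), (4, 4), (4, 7), (7, 2), (7, 9), (9, 3), (9, 8)}; affine count = 7; |E(F_11)| = 8.

Discriminant check: Δ ∝ 4a³ + 27b² = 4·2³ + 27·10² = 4·8 + 27·100 ≡ 4 (mod 11). Nonzero ⇒ E is nonsingular.
For each x ∈ F_11, compute rhs = x³ + 2·x + 10 mod 11, then count y ∈ F_11 with y² ≡ rhs.
  x = 0: rhs = 10, matching y values: none (0 points).
  x = 1: rhs = 2, matching y values: none (0 points).
  x = 2: rhs = 0, matching y values: 0 (1 points).
  x = 3: rhs = 10, matching y values: none (0 points).
  x = 4: rhs = 5, matching y values: 4, 7 (2 points).
  x = 5: rhs = 2, matching y values: none (0 points).
  x = 6: rhs = 7, matching y values: none (0 points).
  x = 7: rhs = 4, matching y values: 2, 9 (2 points).
  x = 8: rhs = 10, matching y values: none (0 points).
  x = 9: rhs = 9, matching y values: 3, 8 (2 points).
  x = 10: rhs = 7, matching y values: none (0 points).
Total affine count: 7.
Full point count |E(F_11)| = 7 + 1 = 8.
Hasse bound: |8 − (11+1)| = |-4| = 4 ≤ 2√11 ≈ 6.6332 ✓.


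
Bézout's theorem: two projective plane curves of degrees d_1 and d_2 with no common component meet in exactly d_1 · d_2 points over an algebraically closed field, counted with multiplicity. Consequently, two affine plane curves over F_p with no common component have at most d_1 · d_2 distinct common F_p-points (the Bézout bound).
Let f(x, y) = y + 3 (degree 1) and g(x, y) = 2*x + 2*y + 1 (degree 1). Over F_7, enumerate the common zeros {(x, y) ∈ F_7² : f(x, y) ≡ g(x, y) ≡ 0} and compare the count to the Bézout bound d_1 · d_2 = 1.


Common zeros: {(6, 4)}; count = 1; Bézout bound = 1.

deg(f) = 1, deg(g) = 1, so Bézout bound = 1.
Scan x ∈ F_7. For each x, list the y ∈ F_7 with f(x, y) ≡ 0 and those with g(x, y) ≡ 0 (mod 7); the common zeros in that column are the intersection.
  x = 0: f ≡ 0 at y ∈ {4}; g ≡ 0 at y ∈ {3}; common: ∅.
  x = 1: f ≡ 0 at y ∈ {4}; g ≡ 0 at y ∈ {2}; common: ∅.
  x = 2: f ≡ 0 at y ∈ {4}; g ≡ 0 at y ∈ {1}; common: ∅.
  x = 3: f ≡ 0 at y ∈ {4}; g ≡ 0 at y ∈ {0}; common: ∅.
  x = 4: f ≡ 0 at y ∈ {4}; g ≡ 0 at y ∈ {6}; common: ∅.
  x = 5: f ≡ 0 at y ∈ {4}; g ≡ 0 at y ∈ {5}; common: ∅.
  x = 6: f ≡ 0 at y ∈ {4}; g ≡ 0 at y ∈ {4}; common: {4}.
Collecting: common zeros = {(6, 4)}, so the count is 1.
Comparison with the Bézout bound: 1 ≤ 1 = deg(f)·deg(g), as expected for curves with no common component (the bound is attained).


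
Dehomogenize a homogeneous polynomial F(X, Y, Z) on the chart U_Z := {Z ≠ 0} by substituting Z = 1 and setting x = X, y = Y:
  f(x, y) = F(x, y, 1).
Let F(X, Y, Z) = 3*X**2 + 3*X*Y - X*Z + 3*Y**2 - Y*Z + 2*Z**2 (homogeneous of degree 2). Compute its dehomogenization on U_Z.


f(x, y) = 3*x**2 + 3*x*y - x + 3*y**2 - y + 2

On U_Z we set Z = 1. Each monomial c·X^i·Y^j·Z^k in F becomes c·x^i·y^j·1^k = c·x^i·y^j.
Substituting Z = 1: F(X, Y, 1) = 3*x**2 + 3*x*y - x + 3*y**2 - y + 2.
Note: deg(f) ≤ deg(F) = 2; strict inequality happens when F is divisible by Z (lost terms).


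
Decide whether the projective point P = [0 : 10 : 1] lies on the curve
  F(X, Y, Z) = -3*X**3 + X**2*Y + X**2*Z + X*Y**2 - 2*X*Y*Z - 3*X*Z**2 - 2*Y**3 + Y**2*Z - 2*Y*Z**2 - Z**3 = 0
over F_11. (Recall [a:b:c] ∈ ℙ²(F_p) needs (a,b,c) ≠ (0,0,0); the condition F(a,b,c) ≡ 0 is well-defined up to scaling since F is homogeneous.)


F(0,10,1) ≡ 4 (mod 11); P is NOT on the curve.

Evaluate F(0, 10, 1) term-by-term (mod 11).
  -3*X**3 ↦ -3·0·1·1 = 0
  X**2*Y ↦ 1·0·10·1 = 0
  X**2*Z ↦ 1·0·1·1 = 0
  X*Y**2 ↦ 1·0·100·1 = 0
  -2*X*Y*Z ↦ -2·0·10·1 = 0
  -3*X*Z**2 ↦ -3·0·1·1 = 0
  -2*Y**3 ↦ -2·1·1000·1 = -2000
  Y**2*Z ↦ 1·1·100·1 = 100
  -2*Y*Z**2 ↦ -2·1·10·1 = -20
  -Z**3 ↦ -1·1·1·1 = -1
Sum: F(0, 10, 1) = (0) + (0) + (0) + (0) + (0) + (0) + (-2000) + (100) + (-20) + (-1) = -1921.
Reducing mod 11: -1921 ≡ 4 (mod 11).
Since F(a, b, c) ≡ 4 ≠ 0 (mod 11), P does NOT lie on the curve.


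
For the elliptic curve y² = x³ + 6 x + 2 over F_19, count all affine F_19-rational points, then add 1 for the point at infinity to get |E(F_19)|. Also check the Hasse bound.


Affine points = {(1, 3), (1, 16), (3, 3), (3, 16), (5, 9), (5, 10), (6, 8), (6, 11), (7, 8), (7, 11), (8, 7), (8, 12), (9, 5), (9, 14), (10, 6), (10, 13), (12, 4), (12, 15), (13, 4), (13, 15), (15, 3), (15, 16), (17, 1), (17, 18)}; affine count = 24; |E(F_19)| = 25.

Discriminant check: Δ ∝ 4a³ + 27b² = 4·6³ + 27·2² = 4·216 + 27·4 ≡ 3 (mod 19). Nonzero ⇒ E is nonsingular.
For each x ∈ F_19, compute rhs = x³ + 6·x + 2 mod 19, then count y ∈ F_19 with y² ≡ rhs.
  x = 0: rhs = 2, matching y values: none (0 points).
  x = 1: rhs = 9, matching y values: 3, 16 (2 points).
  x = 2: rhs = 3, matching y values: none (0 points).
  x = 3: rhs = 9, matching y values: 3, 16 (2 points).
  x = 4: rhs = 14, matching y values: none (0 points).
  x = 5: rhs = 5, matching y values: 9, 10 (2 points).
  x = 6: rhs = 7, matching y values: 8, 11 (2 points).
  x = 7: rhs = 7, matching y values: 8, 11 (2 points).
  x = 8: rhs = 11, matching y values: 7, 12 (2 points).
  x = 9: rhs = 6, matching y values: 5, 14 (2 points).
  x = 10: rhs = 17, matching y values: 6, 13 (2 points).
  x = 11: rhs = 12, matching y values: none (0 points).
  x = 12: rhs = 16, matching y values: 4, 15 (2 points).
  x = 13: rhs = 16, matching y values: 4, 15 (2 points).
  x = 14: rhs = 18, matching y values: none (0 points).
  x = 15: rhs = 9, matching y values: 3, 16 (2 points).
  x = 16: rhs = 14, matching y values: none (0 points).
  x = 17: rhs = 1, matching y values: 1, 18 (2 points).
  x = 18: rhs = 14, matching y values: none (0 points).
Total affine count: 24.
Full point count |E(F_19)| = 24 + 1 = 25.
Hasse bound: |25 − (19+1)| = |5| = 5 ≤ 2√19 ≈ 8.7178 ✓.


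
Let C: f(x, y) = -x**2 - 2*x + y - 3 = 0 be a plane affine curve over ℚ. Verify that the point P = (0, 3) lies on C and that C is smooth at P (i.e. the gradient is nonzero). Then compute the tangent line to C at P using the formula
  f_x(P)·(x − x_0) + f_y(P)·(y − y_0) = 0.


Tangent line at P: -2*x + y - 3 = 0.

Step 1: f(0, 3) = 0, so P lies on C.
Step 2: partial derivatives
  f_x(x, y) = -2*x - 2, f_y(x, y) = 1.
  f_x(P) = -2, f_y(P) = 1 (gradient nonzero, so P is smooth).
Step 3: tangent line at P: -2·(x − 0) + 1·(y − 3) = 0.
Expanding: -2*x + y - 3 = 0.


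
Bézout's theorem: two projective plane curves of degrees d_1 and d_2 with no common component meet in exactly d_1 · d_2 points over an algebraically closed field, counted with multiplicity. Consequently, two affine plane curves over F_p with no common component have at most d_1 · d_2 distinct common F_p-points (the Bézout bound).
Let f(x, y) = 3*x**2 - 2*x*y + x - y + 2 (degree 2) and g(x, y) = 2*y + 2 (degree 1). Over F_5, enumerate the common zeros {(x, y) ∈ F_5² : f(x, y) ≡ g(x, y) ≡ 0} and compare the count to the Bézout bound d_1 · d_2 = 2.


Common zeros: ∅; count = 0; Bézout bound = 2.

deg(f) = 2, deg(g) = 1, so Bézout bound = 2.
Scan x ∈ F_5. For each x, list the y ∈ F_5 with f(x, y) ≡ 0 and those with g(x, y) ≡ 0 (mod 5); the common zeros in that column are the intersection.
  x = 0: f ≡ 0 at y ∈ {2}; g ≡ 0 at y ∈ {4}; common: ∅.
  x = 1: f ≡ 0 at y ∈ {2}; g ≡ 0 at y ∈ {4}; common: ∅.
  x = 2: f ≡ 0 at y ∈ ∅; g ≡ 0 at y ∈ {4}; common: ∅.
  x = 3: f ≡ 0 at y ∈ {1}; g ≡ 0 at y ∈ {4}; common: ∅.
  x = 4: f ≡ 0 at y ∈ {1}; g ≡ 0 at y ∈ {4}; common: ∅.
Collecting: common zeros = ∅, so the count is 0.
Comparison with the Bézout bound: 0 ≤ 2 = deg(f)·deg(g), as expected for curves with no common component (the affine F_5-count falls short of the bound because intersections may lie at infinity, over extension fields, or carry multiplicity).


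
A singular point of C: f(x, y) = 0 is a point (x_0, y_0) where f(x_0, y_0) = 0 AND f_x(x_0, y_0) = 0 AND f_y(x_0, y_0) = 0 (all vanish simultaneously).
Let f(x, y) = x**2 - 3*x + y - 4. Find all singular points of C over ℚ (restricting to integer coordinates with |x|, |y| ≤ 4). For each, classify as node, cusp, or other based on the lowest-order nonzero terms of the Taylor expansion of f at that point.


No singular points in the scanned grid; C is smooth there.

Compute partial derivatives:
  f_x = 2*x - 3.
  f_y = 1.
f_y = 1 is a nonzero constant, so f_y never vanishes: no point (x, y) can satisfy f = f_x = f_y = 0. In particular no (x, y) ∈ {−4, ..., 4}² is singular; the curve is smooth.


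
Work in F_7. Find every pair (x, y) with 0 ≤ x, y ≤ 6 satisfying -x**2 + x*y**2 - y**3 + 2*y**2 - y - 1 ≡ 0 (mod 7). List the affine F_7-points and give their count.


Affine F_7-points: {(1, 2), (2, 5), (3, 1), (3, 2), (4, 3), (5, 1), (5, 3)}; count = 7.

For each of the 49 pairs (x, y) ∈ F_7², evaluate f(x, y) mod 7. Record the zeros.
  x = 0: [0↦6, 1↦6, 2↦4, 3↦1, 4↦5, 5↦3, 6↦3]  zeros at y ∈ ∅
  x = 1: [0↦5, 1↦6, 2↦0, 3↦2, 4↦6, 5↦6, 6↦3]  zeros at y ∈ {2}
  x = 2: [0↦2, 1↦4, 2↦1, 3↦1, 4↦5, 5↦0, 6↦1]  zeros at y ∈ {5}
  x = 3: [0↦4, 1↦0, 2↦0, 3↦5, 4↦2, 5↦6, 6↦4]  zeros at y ∈ {1, 2}
  x = 4: [0↦4, 1↦1, 2↦4, 3↦0, 4↦4, 5↦3, 6↦5]  zeros at y ∈ {3}
  x = 5: [0↦2, 1↦0, 2↦6, 3↦0, 4↦4, 5↦5, 6↦4]  zeros at y ∈ {1, 3}
  x = 6: [0↦5, 1↦4, 2↦6, 3↦5, 4↦2, 5↦5, 6↦1]  zeros at y ∈ ∅
Collecting zeros: affine points = {(1, 2), (2, 5), (3, 1), (3, 2), (4, 3), (5, 1), (5, 3)}.
Total count |C(F_7)_aff| = 7.


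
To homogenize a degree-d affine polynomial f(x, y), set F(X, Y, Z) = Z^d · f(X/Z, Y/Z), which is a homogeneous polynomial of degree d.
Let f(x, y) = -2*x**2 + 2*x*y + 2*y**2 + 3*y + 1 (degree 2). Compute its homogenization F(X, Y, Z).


F(X, Y, Z) = -2*X**2 + 2*X*Y + 2*Y**2 + 3*Y*Z + Z**2

deg(f) = 2.
Substitute x = X/Z, y = Y/Z into f, then multiply by Z^2.
  monomial -2·x^2·y^0 ↦ -2·X^2·Y^0·Z^0.
  monomial 2·x^1·y^1 ↦ 2·X^1·Y^1·Z^0.
  monomial 2·x^0·y^2 ↦ 2·X^0·Y^2·Z^0.
  monomial 3·x^0·y^1 ↦ 3·X^0·Y^1·Z^1.
  monomial 1·x^0·y^0 ↦ 1·X^0·Y^0·Z^2.
Collecting: F(X, Y, Z) = -2*X**2 + 2*X*Y + 2*Y**2 + 3*Y*Z + Z**2.


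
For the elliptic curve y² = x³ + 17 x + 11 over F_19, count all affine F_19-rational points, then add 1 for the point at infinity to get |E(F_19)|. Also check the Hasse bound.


Affine points = {(0, 7), (0, 12), (6, 5), (6, 14), (7, 6), (7, 13), (9, 0), (11, 3), (11, 16), (12, 9), (12, 10), (13, 4), (13, 15), (16, 3), (16, 16), (17, 8), (17, 11)}; affine count = 17; |E(F_19)| = 18.

Discriminant check: Δ ∝ 4a³ + 27b² = 4·17³ + 27·11² = 4·4913 + 27·121 ≡ 5 (mod 19). Nonzero ⇒ E is nonsingular.
For each x ∈ F_19, compute rhs = x³ + 17·x + 11 mod 19, then count y ∈ F_19 with y² ≡ rhs.
  x = 0: rhs = 11, matching y values: 7, 12 (2 points).
  x = 1: rhs = 10, matching y values: none (0 points).
  x = 2: rhs = 15, matching y values: none (0 points).
  x = 3: rhs = 13, matching y values: none (0 points).
  x = 4: rhs = 10, matching y values: none (0 points).
  x = 5: rhs = 12, matching y values: none (0 points).
  x = 6: rhs = 6, matching y values: 5, 14 (2 points).
  x = 7: rhs = 17, matching y values: 6, 13 (2 points).
  x = 8: rhs = 13, matching y values: none (0 points).
  x = 9: rhs = 0, matching y values: 0 (1 points).
  x = 10: rhs = 3, matching y values: none (0 points).
  x = 11: rhs = 9, matching y values: 3, 16 (2 points).
  x = 12: rhs = 5, matching y values: 9, 10 (2 points).
  x = 13: rhs = 16, matching y values: 4, 15 (2 points).
  x = 14: rhs = 10, matching y values: none (0 points).
  x = 15: rhs = 12, matching y values: none (0 points).
  x = 16: rhs = 9, matching y values: 3, 16 (2 points).
  x = 17: rhs = 7, matching y values: 8, 11 (2 points).
  x = 18: rhs = 12, matching y values: none (0 points).
Total affine count: 17.
Full point count |E(F_19)| = 17 + 1 = 18.
Hasse bound: |18 − (19+1)| = |-2| = 2 ≤ 2√19 ≈ 8.7178 ✓.


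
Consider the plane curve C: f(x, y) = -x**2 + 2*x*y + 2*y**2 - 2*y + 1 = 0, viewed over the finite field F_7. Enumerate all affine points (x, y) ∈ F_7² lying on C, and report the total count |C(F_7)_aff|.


Affine F_7-points: {(1, 0), (2, 3), (4, 1), (4, 3), (5, 1), (5, 2), (6, 0), (6, 2)}; count = 8.

For each of the 49 pairs (x, y) ∈ F_7², evaluate f(x, y) mod 7. Record the zeros.
  x = 0: [0↦1, 1↦1, 2↦5, 3↦6, 4↦4, 5↦6, 6↦5]  zeros at y ∈ ∅
  x = 1: [0↦0, 1↦2, 2↦1, 3↦4, 4↦4, 5↦1, 6↦2]  zeros at y ∈ {0}
  x = 2: [0↦4, 1↦1, 2↦2, 3↦0, 4↦2, 5↦1, 6↦4]  zeros at y ∈ {3}
  x = 3: [0↦6, 1↦5, 2↦1, 3↦1, 4↦5, 5↦6, 6↦4]  zeros at y ∈ ∅
  x = 4: [0↦6, 1↦0, 2↦5, 3↦0, 4↦6, 5↦2, 6↦2]  zeros at y ∈ {1, 3}
  x = 5: [0↦4, 1↦0, 2↦0, 3↦4, 4↦5, 5↦3, 6↦5]  zeros at y ∈ {1, 2}
  x = 6: [0↦0, 1↦5, 2↦0, 3↦6, 4↦2, 5↦2, 6↦6]  zeros at y ∈ {0, 2}
Collecting zeros: affine points = {(1, 0), (2, 3), (4, 1), (4, 3), (5, 1), (5, 2), (6, 0), (6, 2)}.
Total count |C(F_7)_aff| = 8.


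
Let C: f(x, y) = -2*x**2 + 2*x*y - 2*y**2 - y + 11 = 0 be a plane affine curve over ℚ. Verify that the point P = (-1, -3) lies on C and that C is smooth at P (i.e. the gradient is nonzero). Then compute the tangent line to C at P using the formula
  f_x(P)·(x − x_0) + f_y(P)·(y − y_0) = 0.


Tangent line at P: -2*x + 9*y + 25 = 0.

Step 1: f(-1, -3) = 0, so P lies on C.
Step 2: partial derivatives
  f_x(x, y) = -4*x + 2*y, f_y(x, y) = 2*x - 4*y - 1.
  f_x(P) = -2, f_y(P) = 9 (gradient nonzero, so P is smooth).
Step 3: tangent line at P: -2·(x − -1) + 9·(y − -3) = 0.
Expanding: -2*x + 9*y + 25 = 0.


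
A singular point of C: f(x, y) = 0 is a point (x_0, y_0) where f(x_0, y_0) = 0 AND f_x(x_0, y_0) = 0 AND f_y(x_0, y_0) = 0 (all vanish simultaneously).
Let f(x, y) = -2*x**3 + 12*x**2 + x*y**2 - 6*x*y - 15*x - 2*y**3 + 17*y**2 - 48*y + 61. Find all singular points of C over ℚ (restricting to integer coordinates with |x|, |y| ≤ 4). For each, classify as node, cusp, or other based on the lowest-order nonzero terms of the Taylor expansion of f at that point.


Singular points: {(2, 3)}; classification: cusp.

Compute partial derivatives:
  f_x = -6*x**2 + 24*x + y**2 - 6*y - 15.
  f_y = 2*x*y - 6*x - 6*y**2 + 34*y - 48.
Scan x_0 ∈ {−4, ..., 4}. For each x_0, f_y(x_0, y) is a polynomial in y; find its integer roots y ∈ {−4, ..., 4}, then test f_x and f at those candidates.
  x = -4: f_y(-4, y) = -6*y**2 + 26*y - 24; vanishes at y ∈ {3}. (-4, 3): f_x = -216 ≠ 0.
  x = -3: f_y(-3, y) = -6*y**2 + 28*y - 30; vanishes at y ∈ {3}. (-3, 3): f_x = -150 ≠ 0.
  x = -2: f_y(-2, y) = -6*y**2 + 30*y - 36; vanishes at y ∈ {2, 3}. (-2, 2): f_x = -95 ≠ 0; (-2, 3): f_x = -96 ≠ 0.
  x = -1: f_y(-1, y) = -6*y**2 + 32*y - 42; vanishes at y ∈ {3}. (-1, 3): f_x = -54 ≠ 0.
  x = 0: f_y(0, y) = -6*y**2 + 34*y - 48; vanishes at y ∈ {3}. (0, 3): f_x = -24 ≠ 0.
  x = 1: f_y(1, y) = -6*y**2 + 36*y - 54; vanishes at y ∈ {3}. (1, 3): f_x = -6 ≠ 0.
  x = 2: f_y(2, y) = -6*y**2 + 38*y - 60; vanishes at y ∈ {3}. (2, 3): f_x = 0, f = 0 — SINGULAR.
  x = 3: f_y(3, y) = -6*y**2 + 40*y - 66; vanishes at y ∈ {3}. (3, 3): f_x = -6 ≠ 0.
  x = 4: f_y(4, y) = -6*y**2 + 42*y - 72; vanishes at y ∈ {3, 4}. (4, 3): f_x = -24 ≠ 0; (4, 4): f_x = -23 ≠ 0.
Only singular point on the grid: (2, 3).
Classify: substitute x = 2 + u, y = 3 + v and expand: f = -2*u**3 + u*v**2 - 2*v**3 + v**2.
No constant or linear terms (consistent with a singular point). Quadratic part: v**2. Cubic part: -2*u**3 + u*v**2 - 2*v**3.
The quadratic part v**2 is a perfect square, so there is a single (double) tangent line v = 0, i.e. y = 3. Restricting the cubic part to that line (v = 0) leaves -2*u**3 ≠ 0, so f is not divisible by v and the branch is v² ≈ 2*u**3 to lowest order — this is a cusp.
Classification: cusp.


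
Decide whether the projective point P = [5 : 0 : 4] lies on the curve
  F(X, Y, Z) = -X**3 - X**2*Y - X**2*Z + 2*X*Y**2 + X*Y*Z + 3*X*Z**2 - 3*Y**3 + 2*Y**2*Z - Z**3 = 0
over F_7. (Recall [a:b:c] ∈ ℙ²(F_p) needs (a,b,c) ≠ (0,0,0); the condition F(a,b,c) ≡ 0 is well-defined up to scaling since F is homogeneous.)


F(5,0,4) ≡ 0 (mod 7); P is on the curve.

Evaluate F(5, 0, 4) term-by-term (mod 7).
  -X**3 ↦ -1·125·1·1 = -125
  -X**2*Y ↦ -1·25·0·1 = 0
  -X**2*Z ↦ -1·25·1·4 = -100
  2*X*Y**2 ↦ 2·5·0·1 = 0
  X*Y*Z ↦ 1·5·0·4 = 0
  3*X*Z**2 ↦ 3·5·1·16 = 240
  -3*Y**3 ↦ -3·1·0·1 = 0
  2*Y**2*Z ↦ 2·1·0·4 = 0
  -Z**3 ↦ -1·1·1·64 = -64
Sum: F(5, 0, 4) = (-125) + (0) + (-100) + (0) + (0) + (240) + (0) + (0) + (-64) = -49.
Reducing mod 7: -49 ≡ 0 (mod 7).
Since F(a, b, c) ≡ 0 (mod 7), P lies on the curve.


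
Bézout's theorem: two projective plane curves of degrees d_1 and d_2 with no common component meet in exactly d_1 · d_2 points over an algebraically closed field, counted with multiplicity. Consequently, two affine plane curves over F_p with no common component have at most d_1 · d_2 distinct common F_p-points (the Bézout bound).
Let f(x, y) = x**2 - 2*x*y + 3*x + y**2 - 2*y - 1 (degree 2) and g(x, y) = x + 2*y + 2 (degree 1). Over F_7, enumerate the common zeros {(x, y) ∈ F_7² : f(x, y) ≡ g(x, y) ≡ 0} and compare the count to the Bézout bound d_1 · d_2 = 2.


Common zeros: ∅; count = 0; Bézout bound = 2.

deg(f) = 2, deg(g) = 1, so Bézout bound = 2.
Scan x ∈ F_7. For each x, list the y ∈ F_7 with f(x, y) ≡ 0 and those with g(x, y) ≡ 0 (mod 7); the common zeros in that column are the intersection.
  x = 0: f ≡ 0 at y ∈ {4, 5}; g ≡ 0 at y ∈ {6}; common: ∅.
  x = 1: f ≡ 0 at y ∈ {1, 3}; g ≡ 0 at y ∈ {2}; common: ∅.
  x = 2: f ≡ 0 at y ∈ {3}; g ≡ 0 at y ∈ {5}; common: ∅.
  x = 3: f ≡ 0 at y ∈ ∅; g ≡ 0 at y ∈ {1}; common: ∅.
  x = 4: f ≡ 0 at y ∈ ∅; g ≡ 0 at y ∈ {4}; common: ∅.
  x = 5: f ≡ 0 at y ∈ {1, 4}; g ≡ 0 at y ∈ {0}; common: ∅.
  x = 6: f ≡ 0 at y ∈ ∅; g ≡ 0 at y ∈ {3}; common: ∅.
Collecting: common zeros = ∅, so the count is 0.
Comparison with the Bézout bound: 0 ≤ 2 = deg(f)·deg(g), as expected for curves with no common component (the affine F_7-count falls short of the bound because intersections may lie at infinity, over extension fields, or carry multiplicity).


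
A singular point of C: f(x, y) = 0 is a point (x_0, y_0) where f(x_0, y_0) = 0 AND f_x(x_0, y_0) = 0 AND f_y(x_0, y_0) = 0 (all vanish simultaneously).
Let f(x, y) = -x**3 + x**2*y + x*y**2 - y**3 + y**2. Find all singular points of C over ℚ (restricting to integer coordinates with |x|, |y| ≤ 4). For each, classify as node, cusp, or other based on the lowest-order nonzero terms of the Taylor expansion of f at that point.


Singular points: {(0, 0)}; classification: cusp.

Compute partial derivatives:
  f_x = -3*x**2 + 2*x*y + y**2.
  f_y = x**2 + 2*x*y - 3*y**2 + 2*y.
Scan x_0 ∈ {−4, ..., 4}. For each x_0, f_y(x_0, y) is a polynomial in y; find its integer roots y ∈ {−4, ..., 4}, then test f_x and f at those candidates.
  x = -4: f_y(-4, y) = -3*y**2 - 6*y + 16; no integer root y with |y| ≤ 4.
  x = -3: f_y(-3, y) = -3*y**2 - 4*y + 9; no integer root y with |y| ≤ 4.
  x = -2: f_y(-2, y) = -3*y**2 - 2*y + 4; no integer root y with |y| ≤ 4.
  x = -1: f_y(-1, y) = 1 - 3*y**2; no integer root y with |y| ≤ 4.
  x = 0: f_y(0, y) = -3*y**2 + 2*y; vanishes at y ∈ {0}. (0, 0): f_x = 0, f = 0 — SINGULAR.
  x = 1: f_y(1, y) = -3*y**2 + 4*y + 1; no integer root y with |y| ≤ 4.
  x = 2: f_y(2, y) = -3*y**2 + 6*y + 4; no integer root y with |y| ≤ 4.
  x = 3: f_y(3, y) = -3*y**2 + 8*y + 9; no integer root y with |y| ≤ 4.
  x = 4: f_y(4, y) = -3*y**2 + 10*y + 16; no integer root y with |y| ≤ 4.
Only singular point on the grid: (0, 0).
Classify: substitute x = 0 + u, y = 0 + v and expand: f = -u**3 + u**2*v + u*v**2 - v**3 + v**2.
No constant or linear terms (consistent with a singular point). Quadratic part: v**2. Cubic part: -u**3 + u**2*v + u*v**2 - v**3.
The quadratic part v**2 is a perfect square, so there is a single (double) tangent line v = 0, i.e. y = 0. Restricting the cubic part to that line (v = 0) leaves -u**3 ≠ 0, so f is not divisible by v and the branch is v² ≈ u**3 to lowest order — this is a cusp.
Classification: cusp.


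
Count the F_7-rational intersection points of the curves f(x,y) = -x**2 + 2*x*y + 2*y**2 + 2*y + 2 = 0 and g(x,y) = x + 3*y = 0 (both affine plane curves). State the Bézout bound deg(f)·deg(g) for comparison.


Common zeros: ∅; count = 0; Bézout bound = 2.

deg(f) = 2, deg(g) = 1, so Bézout bound = 2.
Scan x ∈ F_7. For each x, list the y ∈ F_7 with f(x, y) ≡ 0 and those with g(x, y) ≡ 0 (mod 7); the common zeros in that column are the intersection.
  x = 0: f ≡ 0 at y ∈ {2, 4}; g ≡ 0 at y ∈ {0}; common: ∅.
  x = 1: f ≡ 0 at y ∈ {1, 4}; g ≡ 0 at y ∈ {2}; common: ∅.
  x = 2: f ≡ 0 at y ∈ ∅; g ≡ 0 at y ∈ {4}; common: ∅.
  x = 3: f ≡ 0 at y ∈ {0, 3}; g ≡ 0 at y ∈ {6}; common: ∅.
  x = 4: f ≡ 0 at y ∈ {0, 2}; g ≡ 0 at y ∈ {1}; common: ∅.
  x = 5: f ≡ 0 at y ∈ ∅; g ≡ 0 at y ∈ {3}; common: ∅.
  x = 6: f ≡ 0 at y ∈ ∅; g ≡ 0 at y ∈ {5}; common: ∅.
Collecting: common zeros = ∅, so the count is 0.
Comparison with the Bézout bound: 0 ≤ 2 = deg(f)·deg(g), as expected for curves with no common component (the affine F_7-count falls short of the bound because intersections may lie at infinity, over extension fields, or carry multiplicity).


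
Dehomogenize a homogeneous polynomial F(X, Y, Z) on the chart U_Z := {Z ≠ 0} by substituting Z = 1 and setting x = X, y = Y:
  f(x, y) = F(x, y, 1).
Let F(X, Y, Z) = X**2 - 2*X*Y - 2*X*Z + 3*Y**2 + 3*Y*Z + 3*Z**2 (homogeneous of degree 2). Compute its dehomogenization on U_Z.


f(x, y) = x**2 - 2*x*y - 2*x + 3*y**2 + 3*y + 3

On U_Z we set Z = 1. Each monomial c·X^i·Y^j·Z^k in F becomes c·x^i·y^j·1^k = c·x^i·y^j.
Substituting Z = 1: F(X, Y, 1) = x**2 - 2*x*y - 2*x + 3*y**2 + 3*y + 3.
Note: deg(f) ≤ deg(F) = 2; strict inequality happens when F is divisible by Z (lost terms).


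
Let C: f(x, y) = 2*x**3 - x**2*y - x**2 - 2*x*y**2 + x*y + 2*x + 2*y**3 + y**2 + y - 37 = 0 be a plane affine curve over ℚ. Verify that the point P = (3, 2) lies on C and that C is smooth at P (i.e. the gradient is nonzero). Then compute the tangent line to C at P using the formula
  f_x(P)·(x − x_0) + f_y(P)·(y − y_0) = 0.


Tangent line at P: 32*x - y - 94 = 0.

Step 1: f(3, 2) = 0, so P lies on C.
Step 2: partial derivatives
  f_x(x, y) = 6*x**2 - 2*x*y - 2*x - 2*y**2 + y + 2, f_y(x, y) = -x**2 - 4*x*y + x + 6*y**2 + 2*y + 1.
  f_x(P) = 32, f_y(P) = -1 (gradient nonzero, so P is smooth).
Step 3: tangent line at P: 32·(x − 3) + -1·(y − 2) = 0.
Expanding: 32*x - y - 94 = 0.
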